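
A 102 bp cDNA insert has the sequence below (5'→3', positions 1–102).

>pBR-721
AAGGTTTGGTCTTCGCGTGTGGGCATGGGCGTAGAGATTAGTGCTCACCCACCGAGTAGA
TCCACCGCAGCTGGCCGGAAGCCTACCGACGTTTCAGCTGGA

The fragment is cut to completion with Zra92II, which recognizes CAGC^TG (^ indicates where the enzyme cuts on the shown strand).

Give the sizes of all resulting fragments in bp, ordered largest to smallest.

71, 27, 4 bp

Zra92II sites (CAGCTG) start at positions 68, 95.
Zra92II cuts after base 4 of each site, so after positions 71, 98.
Linear molecule, 2 cuts → 3 fragments:
  1–71 → 71 bp
  72–98 → 27 bp
  99–102 → 4 bp
Sorted largest to smallest: 71, 27, 4 bp.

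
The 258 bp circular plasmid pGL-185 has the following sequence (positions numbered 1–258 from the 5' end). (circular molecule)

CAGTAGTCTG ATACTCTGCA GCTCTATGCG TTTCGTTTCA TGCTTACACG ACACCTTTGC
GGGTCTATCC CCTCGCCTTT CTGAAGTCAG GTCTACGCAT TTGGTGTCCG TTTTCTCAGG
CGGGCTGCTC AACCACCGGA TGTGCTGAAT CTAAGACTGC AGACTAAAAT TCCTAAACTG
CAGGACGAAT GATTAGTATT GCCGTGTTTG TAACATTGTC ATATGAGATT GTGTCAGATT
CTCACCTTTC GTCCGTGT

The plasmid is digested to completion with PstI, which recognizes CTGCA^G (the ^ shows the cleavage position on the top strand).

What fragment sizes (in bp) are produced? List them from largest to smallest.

PstI sites (CTGCAG) start at positions 16, 157, 178.
PstI cuts after base 5 of each site (before the last base), so after positions 20, 161, 182.
Circular molecule, 3 cuts → 3 fragments:
  21–161 → 141 bp
  162–182 → 21 bp
  183–258 then 1–20 → 76 + 20 = 96 bp
Sorted largest to smallest: 141, 96, 21 bp.

141, 96, 21 bp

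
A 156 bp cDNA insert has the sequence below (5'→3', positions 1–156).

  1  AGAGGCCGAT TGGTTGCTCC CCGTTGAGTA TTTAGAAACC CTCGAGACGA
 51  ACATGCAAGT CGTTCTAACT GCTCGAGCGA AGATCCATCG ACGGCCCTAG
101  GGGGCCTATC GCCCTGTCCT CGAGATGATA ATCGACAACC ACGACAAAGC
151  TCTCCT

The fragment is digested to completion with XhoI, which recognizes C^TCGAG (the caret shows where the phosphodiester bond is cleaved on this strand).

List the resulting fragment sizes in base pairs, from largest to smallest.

XhoI sites (CTCGAG) start at positions 41, 72, 119.
XhoI cuts after the first base of each site, so after positions 41, 72, 119.
Linear molecule, 3 cuts → 4 fragments:
  1–41 → 41 bp
  42–72 → 31 bp
  73–119 → 47 bp
  120–156 → 37 bp
Sorted largest to smallest: 47, 41, 37, 31 bp.

47, 41, 37, 31 bp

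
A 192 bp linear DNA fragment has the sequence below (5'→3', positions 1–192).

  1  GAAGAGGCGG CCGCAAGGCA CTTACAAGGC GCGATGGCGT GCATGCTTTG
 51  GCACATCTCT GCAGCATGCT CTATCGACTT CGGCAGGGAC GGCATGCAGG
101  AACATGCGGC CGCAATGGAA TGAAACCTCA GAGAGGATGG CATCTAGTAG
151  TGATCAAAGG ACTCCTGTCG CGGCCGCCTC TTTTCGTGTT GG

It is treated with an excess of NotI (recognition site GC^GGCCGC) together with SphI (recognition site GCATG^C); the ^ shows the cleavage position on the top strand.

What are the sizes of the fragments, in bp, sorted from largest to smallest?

NotI sites (GCGGCCGC) start at positions 7, 106, 170.
NotI cuts after base 2 of each site, so after positions 8, 107, 171.
SphI sites (GCATGC) start at positions 41, 64, 92.
SphI cuts after base 5 of each site (before the last base), so after positions 45, 68, 96.
Combined cut positions: 8, 45, 68, 96, 107, 171.
Linear molecule, 6 cuts → 7 fragments:
  1–8 → 8 bp
  9–45 → 37 bp
  46–68 → 23 bp
  69–96 → 28 bp
  97–107 → 11 bp
  108–171 → 64 bp
  172–192 → 21 bp
Sorted largest to smallest: 64, 37, 28, 23, 21, 11, 8 bp.

64, 37, 28, 23, 21, 11, 8 bp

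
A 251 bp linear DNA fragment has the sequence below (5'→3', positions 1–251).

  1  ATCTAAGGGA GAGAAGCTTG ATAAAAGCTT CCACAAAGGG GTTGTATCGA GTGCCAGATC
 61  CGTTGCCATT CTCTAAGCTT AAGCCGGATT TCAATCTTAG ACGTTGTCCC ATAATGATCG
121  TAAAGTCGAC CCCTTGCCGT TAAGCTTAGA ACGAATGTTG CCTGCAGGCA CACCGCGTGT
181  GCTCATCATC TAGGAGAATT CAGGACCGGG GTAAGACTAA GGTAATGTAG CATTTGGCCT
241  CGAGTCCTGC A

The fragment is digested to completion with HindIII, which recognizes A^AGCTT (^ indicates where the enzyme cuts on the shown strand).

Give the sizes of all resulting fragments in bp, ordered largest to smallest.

HindIII sites (AAGCTT) start at positions 14, 25, 75, 142.
HindIII cuts after the first base of each site, so after positions 14, 25, 75, 142.
Linear molecule, 4 cuts → 5 fragments:
  1–14 → 14 bp
  15–25 → 11 bp
  26–75 → 50 bp
  76–142 → 67 bp
  143–251 → 109 bp
Sorted largest to smallest: 109, 67, 50, 14, 11 bp.

109, 67, 50, 14, 11 bp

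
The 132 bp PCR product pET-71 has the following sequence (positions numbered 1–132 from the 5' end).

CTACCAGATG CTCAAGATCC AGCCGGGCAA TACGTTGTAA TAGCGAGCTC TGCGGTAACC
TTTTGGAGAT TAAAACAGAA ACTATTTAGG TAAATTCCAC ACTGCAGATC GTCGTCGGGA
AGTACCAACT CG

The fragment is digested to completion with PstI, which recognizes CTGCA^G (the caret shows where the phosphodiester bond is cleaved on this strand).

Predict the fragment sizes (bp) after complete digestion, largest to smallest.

106, 26 bp

The PstI site (CTGCAG) starts at position 102.
PstI cuts after base 5 of each site (before the last base), so after position 106.
Linear molecule, 1 cut → 2 fragments:
  1–106 → 106 bp
  107–132 → 26 bp
Sorted largest to smallest: 106, 26 bp.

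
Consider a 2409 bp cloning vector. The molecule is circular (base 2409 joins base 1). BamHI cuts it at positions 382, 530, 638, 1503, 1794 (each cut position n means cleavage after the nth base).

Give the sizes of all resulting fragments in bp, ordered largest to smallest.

Circular molecule, 5 cuts → 5 fragments:
  530 − 382 = 148 bp
  638 − 530 = 108 bp
  1503 − 638 = 865 bp
  1794 − 1503 = 291 bp
  wrap: 2409 − 1794 + 382 = 997 bp
Sorted largest to smallest: 997, 865, 291, 148, 108 bp.

997, 865, 291, 148, 108 bp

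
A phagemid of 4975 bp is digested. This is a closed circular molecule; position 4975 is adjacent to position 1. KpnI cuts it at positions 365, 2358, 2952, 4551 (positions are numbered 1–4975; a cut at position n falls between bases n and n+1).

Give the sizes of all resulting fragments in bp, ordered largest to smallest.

1993, 1599, 789, 594 bp

Circular molecule, 4 cuts → 4 fragments:
  2358 − 365 = 1993 bp
  2952 − 2358 = 594 bp
  4551 − 2952 = 1599 bp
  wrap: 4975 − 4551 + 365 = 789 bp
Sorted largest to smallest: 1993, 1599, 789, 594 bp.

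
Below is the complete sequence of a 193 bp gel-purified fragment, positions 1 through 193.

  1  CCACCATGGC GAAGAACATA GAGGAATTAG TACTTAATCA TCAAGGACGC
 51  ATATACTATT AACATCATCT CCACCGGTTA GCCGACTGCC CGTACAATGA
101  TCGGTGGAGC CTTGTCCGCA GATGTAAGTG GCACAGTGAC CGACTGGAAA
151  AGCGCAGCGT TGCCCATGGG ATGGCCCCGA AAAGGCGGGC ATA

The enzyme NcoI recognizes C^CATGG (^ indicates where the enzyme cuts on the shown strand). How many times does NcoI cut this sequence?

2

CCATGG occurs starting at positions 4, 164.
NcoI cuts at 2 sites.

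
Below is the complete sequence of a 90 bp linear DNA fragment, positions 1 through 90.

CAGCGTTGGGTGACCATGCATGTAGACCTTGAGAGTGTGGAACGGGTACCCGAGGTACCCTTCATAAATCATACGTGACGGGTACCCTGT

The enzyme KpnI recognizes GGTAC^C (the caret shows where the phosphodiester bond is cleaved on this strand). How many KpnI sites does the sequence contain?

3

GGTACC occurs starting at positions 45, 54, 81.
KpnI cuts at 3 sites.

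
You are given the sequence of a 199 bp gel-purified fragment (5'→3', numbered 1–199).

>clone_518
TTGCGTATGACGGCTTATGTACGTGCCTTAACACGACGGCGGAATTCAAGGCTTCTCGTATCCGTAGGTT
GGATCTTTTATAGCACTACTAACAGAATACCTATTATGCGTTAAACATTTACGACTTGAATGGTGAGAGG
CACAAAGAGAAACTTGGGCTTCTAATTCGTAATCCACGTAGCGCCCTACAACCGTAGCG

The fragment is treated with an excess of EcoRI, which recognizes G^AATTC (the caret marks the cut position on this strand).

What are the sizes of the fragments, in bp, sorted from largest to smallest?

The EcoRI site (GAATTC) starts at position 42.
EcoRI cuts after the first base of each site, so after position 42.
Linear molecule, 1 cut → 2 fragments:
  1–42 → 42 bp
  43–199 → 157 bp
Sorted largest to smallest: 157, 42 bp.

157, 42 bp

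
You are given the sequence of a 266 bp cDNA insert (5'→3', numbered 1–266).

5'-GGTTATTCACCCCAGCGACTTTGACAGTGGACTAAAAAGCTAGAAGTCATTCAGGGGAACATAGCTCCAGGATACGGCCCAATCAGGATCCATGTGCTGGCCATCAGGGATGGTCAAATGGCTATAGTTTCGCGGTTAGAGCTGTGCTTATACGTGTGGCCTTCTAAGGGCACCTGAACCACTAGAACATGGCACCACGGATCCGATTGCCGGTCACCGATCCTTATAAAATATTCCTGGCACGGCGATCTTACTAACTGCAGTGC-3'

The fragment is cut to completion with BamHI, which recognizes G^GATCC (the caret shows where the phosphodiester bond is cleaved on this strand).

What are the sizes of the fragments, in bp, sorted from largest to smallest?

BamHI sites (GGATCC) start at positions 86, 199.
BamHI cuts after the first base of each site, so after positions 86, 199.
Linear molecule, 2 cuts → 3 fragments:
  1–86 → 86 bp
  87–199 → 113 bp
  200–266 → 67 bp
Sorted largest to smallest: 113, 86, 67 bp.

113, 86, 67 bp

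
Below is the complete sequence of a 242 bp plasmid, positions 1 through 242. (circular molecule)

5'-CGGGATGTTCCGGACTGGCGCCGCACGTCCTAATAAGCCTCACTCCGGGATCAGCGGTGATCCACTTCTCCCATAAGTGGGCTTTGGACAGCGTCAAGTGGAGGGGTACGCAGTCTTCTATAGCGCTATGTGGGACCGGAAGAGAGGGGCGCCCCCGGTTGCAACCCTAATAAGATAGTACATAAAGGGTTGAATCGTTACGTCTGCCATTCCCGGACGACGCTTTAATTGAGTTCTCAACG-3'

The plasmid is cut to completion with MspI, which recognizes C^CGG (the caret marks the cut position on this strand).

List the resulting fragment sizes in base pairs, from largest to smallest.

91, 58, 39, 35, 19 bp

MspI sites (CCGG) start at positions 10, 45, 136, 155, 213.
MspI cuts after the first base of each site, so after positions 10, 45, 136, 155, 213.
Circular molecule, 5 cuts → 5 fragments:
  11–45 → 35 bp
  46–136 → 91 bp
  137–155 → 19 bp
  156–213 → 58 bp
  214–242 then 1–10 → 29 + 10 = 39 bp
Sorted largest to smallest: 91, 58, 39, 35, 19 bp.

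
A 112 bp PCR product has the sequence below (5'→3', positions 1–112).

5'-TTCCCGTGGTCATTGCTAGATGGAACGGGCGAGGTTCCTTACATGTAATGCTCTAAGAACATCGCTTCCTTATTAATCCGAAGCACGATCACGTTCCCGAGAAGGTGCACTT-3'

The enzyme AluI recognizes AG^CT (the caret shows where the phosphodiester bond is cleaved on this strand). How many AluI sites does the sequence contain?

0

No occurrence of AGCT is present in the sequence.
AluI does not cut: 0 sites.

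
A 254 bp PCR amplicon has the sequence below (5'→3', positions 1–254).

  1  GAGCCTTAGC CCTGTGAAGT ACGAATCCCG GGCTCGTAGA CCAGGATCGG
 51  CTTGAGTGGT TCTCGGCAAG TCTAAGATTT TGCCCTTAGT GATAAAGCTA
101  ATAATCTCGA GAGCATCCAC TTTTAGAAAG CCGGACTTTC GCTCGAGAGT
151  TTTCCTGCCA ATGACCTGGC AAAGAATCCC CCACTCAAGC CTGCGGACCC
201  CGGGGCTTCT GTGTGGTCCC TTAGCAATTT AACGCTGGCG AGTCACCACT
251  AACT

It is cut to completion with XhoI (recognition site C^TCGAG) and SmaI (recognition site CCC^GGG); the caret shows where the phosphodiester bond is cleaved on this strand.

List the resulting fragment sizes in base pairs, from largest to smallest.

77, 59, 53, 36, 29 bp

XhoI sites (CTCGAG) start at positions 106, 142.
XhoI cuts after the first base of each site, so after positions 106, 142.
SmaI sites (CCCGGG) start at positions 27, 199.
SmaI cuts after base 3 of each site, so after positions 29, 201.
Combined cut positions: 29, 106, 142, 201.
Linear molecule, 4 cuts → 5 fragments:
  1–29 → 29 bp
  30–106 → 77 bp
  107–142 → 36 bp
  143–201 → 59 bp
  202–254 → 53 bp
Sorted largest to smallest: 77, 59, 53, 36, 29 bp.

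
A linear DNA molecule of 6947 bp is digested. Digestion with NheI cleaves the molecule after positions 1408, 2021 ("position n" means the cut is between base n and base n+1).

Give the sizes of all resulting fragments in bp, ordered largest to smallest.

4926, 1408, 613 bp

Linear molecule, 2 cuts → 3 fragments:
  1408 − 0 = 1408 bp
  2021 − 1408 = 613 bp
  6947 − 2021 = 4926 bp
Sorted largest to smallest: 4926, 1408, 613 bp.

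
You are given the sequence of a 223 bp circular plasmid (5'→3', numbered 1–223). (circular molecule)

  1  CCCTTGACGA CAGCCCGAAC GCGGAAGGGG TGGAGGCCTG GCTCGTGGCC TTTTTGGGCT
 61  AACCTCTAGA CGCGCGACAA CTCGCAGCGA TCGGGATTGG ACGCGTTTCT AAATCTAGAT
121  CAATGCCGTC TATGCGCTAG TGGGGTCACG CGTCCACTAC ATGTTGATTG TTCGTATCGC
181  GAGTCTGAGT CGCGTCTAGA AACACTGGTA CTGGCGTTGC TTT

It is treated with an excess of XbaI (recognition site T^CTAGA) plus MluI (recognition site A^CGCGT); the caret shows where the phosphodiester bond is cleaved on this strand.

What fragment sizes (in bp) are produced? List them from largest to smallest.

93, 47, 36, 34, 13 bp

XbaI sites (TCTAGA) start at positions 65, 114, 195.
XbaI cuts after the first base of each site, so after positions 65, 114, 195.
MluI sites (ACGCGT) start at positions 101, 148.
MluI cuts after the first base of each site, so after positions 101, 148.
Combined cut positions: 65, 101, 114, 148, 195.
Circular molecule, 5 cuts → 5 fragments:
  66–101 → 36 bp
  102–114 → 13 bp
  115–148 → 34 bp
  149–195 → 47 bp
  196–223 then 1–65 → 28 + 65 = 93 bp
Sorted largest to smallest: 93, 47, 36, 34, 13 bp.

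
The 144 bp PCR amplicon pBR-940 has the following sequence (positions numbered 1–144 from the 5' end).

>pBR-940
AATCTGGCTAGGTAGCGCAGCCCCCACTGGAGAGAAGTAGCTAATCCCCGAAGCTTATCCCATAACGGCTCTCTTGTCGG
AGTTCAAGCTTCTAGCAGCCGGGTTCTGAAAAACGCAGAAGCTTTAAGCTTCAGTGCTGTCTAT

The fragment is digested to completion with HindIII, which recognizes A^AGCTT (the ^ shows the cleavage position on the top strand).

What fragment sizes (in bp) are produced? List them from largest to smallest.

51, 35, 33, 18, 7 bp

HindIII sites (AAGCTT) start at positions 51, 86, 119, 126.
HindIII cuts after the first base of each site, so after positions 51, 86, 119, 126.
Linear molecule, 4 cuts → 5 fragments:
  1–51 → 51 bp
  52–86 → 35 bp
  87–119 → 33 bp
  120–126 → 7 bp
  127–144 → 18 bp
Sorted largest to smallest: 51, 35, 33, 18, 7 bp.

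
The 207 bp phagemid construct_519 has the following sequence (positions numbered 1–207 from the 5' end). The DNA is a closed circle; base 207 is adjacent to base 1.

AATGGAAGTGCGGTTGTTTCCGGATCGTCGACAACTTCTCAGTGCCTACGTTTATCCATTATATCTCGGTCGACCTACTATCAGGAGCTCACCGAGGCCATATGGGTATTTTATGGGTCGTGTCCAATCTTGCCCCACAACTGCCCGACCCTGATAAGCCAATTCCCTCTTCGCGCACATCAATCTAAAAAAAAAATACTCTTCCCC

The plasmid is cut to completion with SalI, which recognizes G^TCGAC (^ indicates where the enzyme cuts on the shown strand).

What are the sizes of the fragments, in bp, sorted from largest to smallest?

165, 42 bp

SalI sites (GTCGAC) start at positions 27, 69.
SalI cuts after the first base of each site, so after positions 27, 69.
Circular molecule, 2 cuts → 2 fragments:
  28–69 → 42 bp
  70–207 then 1–27 → 138 + 27 = 165 bp
Sorted largest to smallest: 165, 42 bp.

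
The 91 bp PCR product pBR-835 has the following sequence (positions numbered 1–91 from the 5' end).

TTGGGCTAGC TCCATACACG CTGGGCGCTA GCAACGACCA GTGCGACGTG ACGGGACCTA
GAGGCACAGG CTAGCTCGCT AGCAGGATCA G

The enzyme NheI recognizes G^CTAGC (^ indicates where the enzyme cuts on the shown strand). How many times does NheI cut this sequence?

4

GCTAGC occurs starting at positions 5, 27, 70, 78.
NheI cuts at 4 sites.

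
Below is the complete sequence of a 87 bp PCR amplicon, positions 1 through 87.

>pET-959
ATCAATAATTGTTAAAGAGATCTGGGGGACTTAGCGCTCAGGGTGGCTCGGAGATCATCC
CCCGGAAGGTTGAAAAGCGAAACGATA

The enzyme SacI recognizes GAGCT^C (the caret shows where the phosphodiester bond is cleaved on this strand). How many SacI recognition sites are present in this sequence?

No occurrence of GAGCTC is present in the sequence.
SacI does not cut: 0 sites.

0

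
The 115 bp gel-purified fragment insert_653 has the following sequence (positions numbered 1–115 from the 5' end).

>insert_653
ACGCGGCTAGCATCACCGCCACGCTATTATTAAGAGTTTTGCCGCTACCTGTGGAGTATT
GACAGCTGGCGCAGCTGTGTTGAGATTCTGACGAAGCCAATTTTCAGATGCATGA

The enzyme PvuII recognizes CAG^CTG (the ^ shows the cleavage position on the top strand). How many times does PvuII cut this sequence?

2

CAGCTG occurs starting at positions 63, 72.
PvuII cuts at 2 sites.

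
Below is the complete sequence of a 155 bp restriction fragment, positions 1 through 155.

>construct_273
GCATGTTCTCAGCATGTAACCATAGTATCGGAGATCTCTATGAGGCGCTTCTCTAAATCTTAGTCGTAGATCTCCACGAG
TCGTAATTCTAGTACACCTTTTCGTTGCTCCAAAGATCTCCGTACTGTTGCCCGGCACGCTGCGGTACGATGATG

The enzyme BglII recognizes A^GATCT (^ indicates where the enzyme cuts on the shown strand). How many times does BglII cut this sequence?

AGATCT occurs starting at positions 32, 68, 114.
BglII cuts at 3 sites.

3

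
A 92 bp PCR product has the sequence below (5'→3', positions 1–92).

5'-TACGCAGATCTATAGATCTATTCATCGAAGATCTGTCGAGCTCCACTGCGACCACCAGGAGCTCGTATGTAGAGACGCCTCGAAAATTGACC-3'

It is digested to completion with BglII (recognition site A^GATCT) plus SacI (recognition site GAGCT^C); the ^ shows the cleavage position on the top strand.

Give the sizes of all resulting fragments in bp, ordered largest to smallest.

29, 21, 15, 13, 8, 6 bp

BglII sites (AGATCT) start at positions 6, 14, 29.
BglII cuts after the first base of each site, so after positions 6, 14, 29.
SacI sites (GAGCTC) start at positions 38, 59.
SacI cuts after base 5 of each site (before the last base), so after positions 42, 63.
Combined cut positions: 6, 14, 29, 42, 63.
Linear molecule, 5 cuts → 6 fragments:
  1–6 → 6 bp
  7–14 → 8 bp
  15–29 → 15 bp
  30–42 → 13 bp
  43–63 → 21 bp
  64–92 → 29 bp
Sorted largest to smallest: 29, 21, 15, 13, 8, 6 bp.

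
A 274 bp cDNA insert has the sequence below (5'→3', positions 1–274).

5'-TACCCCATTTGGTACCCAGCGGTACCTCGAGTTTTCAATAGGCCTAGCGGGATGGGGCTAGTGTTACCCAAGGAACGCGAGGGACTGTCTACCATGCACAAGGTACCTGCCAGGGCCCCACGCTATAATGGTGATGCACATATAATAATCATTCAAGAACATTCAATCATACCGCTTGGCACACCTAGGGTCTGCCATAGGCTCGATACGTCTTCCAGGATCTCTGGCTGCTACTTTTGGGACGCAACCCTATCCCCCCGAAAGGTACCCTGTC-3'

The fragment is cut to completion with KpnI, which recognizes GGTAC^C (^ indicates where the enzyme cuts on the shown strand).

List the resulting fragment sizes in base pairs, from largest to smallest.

162, 81, 15, 10, 6 bp

KpnI sites (GGTACC) start at positions 11, 21, 102, 264.
KpnI cuts after base 5 of each site (before the last base), so after positions 15, 25, 106, 268.
Linear molecule, 4 cuts → 5 fragments:
  1–15 → 15 bp
  16–25 → 10 bp
  26–106 → 81 bp
  107–268 → 162 bp
  269–274 → 6 bp
Sorted largest to smallest: 162, 81, 15, 10, 6 bp.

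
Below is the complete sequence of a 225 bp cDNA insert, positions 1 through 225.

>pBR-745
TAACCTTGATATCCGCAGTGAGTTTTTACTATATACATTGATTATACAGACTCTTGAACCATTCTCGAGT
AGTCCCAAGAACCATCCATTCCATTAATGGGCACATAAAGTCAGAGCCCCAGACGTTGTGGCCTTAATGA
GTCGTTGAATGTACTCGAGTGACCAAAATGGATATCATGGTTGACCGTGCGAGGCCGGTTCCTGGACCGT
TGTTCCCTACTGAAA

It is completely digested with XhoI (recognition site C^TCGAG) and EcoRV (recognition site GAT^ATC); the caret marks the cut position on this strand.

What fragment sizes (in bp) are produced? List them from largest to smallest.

90, 54, 52, 19, 10 bp

XhoI sites (CTCGAG) start at positions 64, 154.
XhoI cuts after the first base of each site, so after positions 64, 154.
EcoRV sites (GATATC) start at positions 8, 171.
EcoRV cuts after base 3 of each site, so after positions 10, 173.
Combined cut positions: 10, 64, 154, 173.
Linear molecule, 4 cuts → 5 fragments:
  1–10 → 10 bp
  11–64 → 54 bp
  65–154 → 90 bp
  155–173 → 19 bp
  174–225 → 52 bp
Sorted largest to smallest: 90, 54, 52, 19, 10 bp.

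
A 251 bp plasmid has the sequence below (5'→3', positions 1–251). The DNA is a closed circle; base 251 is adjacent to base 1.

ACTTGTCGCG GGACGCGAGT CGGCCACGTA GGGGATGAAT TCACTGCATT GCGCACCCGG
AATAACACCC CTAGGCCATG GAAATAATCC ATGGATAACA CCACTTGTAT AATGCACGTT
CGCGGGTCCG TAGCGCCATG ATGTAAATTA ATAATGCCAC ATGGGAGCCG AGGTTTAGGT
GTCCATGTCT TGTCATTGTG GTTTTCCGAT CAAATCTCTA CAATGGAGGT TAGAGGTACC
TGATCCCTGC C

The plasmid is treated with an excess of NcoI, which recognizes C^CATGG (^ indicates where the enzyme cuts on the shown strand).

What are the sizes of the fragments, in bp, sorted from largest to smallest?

238, 13 bp

NcoI sites (CCATGG) start at positions 76, 89.
NcoI cuts after the first base of each site, so after positions 76, 89.
Circular molecule, 2 cuts → 2 fragments:
  77–89 → 13 bp
  90–251 then 1–76 → 162 + 76 = 238 bp
Sorted largest to smallest: 238, 13 bp.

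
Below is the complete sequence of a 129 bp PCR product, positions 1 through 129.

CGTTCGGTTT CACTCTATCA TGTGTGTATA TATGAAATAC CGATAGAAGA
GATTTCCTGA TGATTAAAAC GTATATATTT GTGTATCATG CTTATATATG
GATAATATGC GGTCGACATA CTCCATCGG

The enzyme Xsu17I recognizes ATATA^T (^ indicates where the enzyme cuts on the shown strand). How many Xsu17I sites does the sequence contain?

ATATAT occurs starting at positions 28, 73, 94.
Xsu17I cuts at 3 sites.

3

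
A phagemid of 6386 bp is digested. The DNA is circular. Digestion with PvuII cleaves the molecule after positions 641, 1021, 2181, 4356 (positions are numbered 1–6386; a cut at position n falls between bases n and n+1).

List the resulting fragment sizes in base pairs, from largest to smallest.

2671, 2175, 1160, 380 bp

Circular molecule, 4 cuts → 4 fragments:
  1021 − 641 = 380 bp
  2181 − 1021 = 1160 bp
  4356 − 2181 = 2175 bp
  wrap: 6386 − 4356 + 641 = 2671 bp
Sorted largest to smallest: 2671, 2175, 1160, 380 bp.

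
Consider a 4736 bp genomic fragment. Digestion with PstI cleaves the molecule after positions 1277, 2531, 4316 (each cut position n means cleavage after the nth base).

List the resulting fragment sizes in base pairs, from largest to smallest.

1785, 1277, 1254, 420 bp

Linear molecule, 3 cuts → 4 fragments:
  1277 − 0 = 1277 bp
  2531 − 1277 = 1254 bp
  4316 − 2531 = 1785 bp
  4736 − 4316 = 420 bp
Sorted largest to smallest: 1785, 1277, 1254, 420 bp.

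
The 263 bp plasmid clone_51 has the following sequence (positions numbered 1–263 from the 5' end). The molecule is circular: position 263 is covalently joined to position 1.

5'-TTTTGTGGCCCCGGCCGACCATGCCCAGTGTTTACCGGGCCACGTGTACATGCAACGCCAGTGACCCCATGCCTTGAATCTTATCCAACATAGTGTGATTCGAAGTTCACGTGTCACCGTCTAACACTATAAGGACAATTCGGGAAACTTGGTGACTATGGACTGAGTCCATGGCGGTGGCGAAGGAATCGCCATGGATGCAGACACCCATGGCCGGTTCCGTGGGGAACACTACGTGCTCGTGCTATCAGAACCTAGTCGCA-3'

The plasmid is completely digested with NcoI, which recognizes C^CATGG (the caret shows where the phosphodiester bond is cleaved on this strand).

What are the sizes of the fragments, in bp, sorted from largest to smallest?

NcoI sites (CCATGG) start at positions 169, 192, 208.
NcoI cuts after the first base of each site, so after positions 169, 192, 208.
Circular molecule, 3 cuts → 3 fragments:
  170–192 → 23 bp
  193–208 → 16 bp
  209–263 then 1–169 → 55 + 169 = 224 bp
Sorted largest to smallest: 224, 23, 16 bp.

224, 23, 16 bp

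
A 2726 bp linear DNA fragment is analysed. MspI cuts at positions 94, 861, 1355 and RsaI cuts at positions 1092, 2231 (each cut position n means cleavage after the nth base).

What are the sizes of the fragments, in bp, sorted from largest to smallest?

876, 767, 495, 263, 231, 94 bp

Combined cut positions (sorted): 94, 861, 1092, 1355, 2231.
Linear molecule, 5 cuts → 6 fragments:
  94 − 0 = 94 bp
  861 − 94 = 767 bp
  1092 − 861 = 231 bp
  1355 − 1092 = 263 bp
  2231 − 1355 = 876 bp
  2726 − 2231 = 495 bp
Sorted largest to smallest: 876, 767, 495, 263, 231, 94 bp.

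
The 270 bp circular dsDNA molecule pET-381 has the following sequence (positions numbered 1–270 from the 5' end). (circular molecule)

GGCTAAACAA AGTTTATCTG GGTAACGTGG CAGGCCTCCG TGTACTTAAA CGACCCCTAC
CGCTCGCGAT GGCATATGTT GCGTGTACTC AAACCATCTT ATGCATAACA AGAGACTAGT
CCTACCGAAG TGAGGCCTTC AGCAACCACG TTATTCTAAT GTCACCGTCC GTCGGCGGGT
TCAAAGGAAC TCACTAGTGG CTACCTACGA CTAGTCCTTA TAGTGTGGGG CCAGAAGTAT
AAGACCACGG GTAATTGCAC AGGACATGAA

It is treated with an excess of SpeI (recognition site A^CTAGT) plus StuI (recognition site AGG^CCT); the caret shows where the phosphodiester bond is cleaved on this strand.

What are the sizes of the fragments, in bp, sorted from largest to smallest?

SpeI sites (ACTAGT) start at positions 115, 193, 210.
SpeI cuts after the first base of each site, so after positions 115, 193, 210.
StuI sites (AGGCCT) start at positions 32, 133.
StuI cuts after base 3 of each site, so after positions 34, 135.
Combined cut positions: 34, 115, 135, 193, 210.
Circular molecule, 5 cuts → 5 fragments:
  35–115 → 81 bp
  116–135 → 20 bp
  136–193 → 58 bp
  194–210 → 17 bp
  211–270 then 1–34 → 60 + 34 = 94 bp
Sorted largest to smallest: 94, 81, 58, 20, 17 bp.

94, 81, 58, 20, 17 bp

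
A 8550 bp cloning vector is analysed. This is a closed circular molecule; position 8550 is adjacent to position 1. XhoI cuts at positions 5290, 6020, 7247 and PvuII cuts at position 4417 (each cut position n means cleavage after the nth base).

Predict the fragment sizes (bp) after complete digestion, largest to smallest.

Combined cut positions (sorted): 4417, 5290, 6020, 7247.
Circular molecule, 4 cuts → 4 fragments:
  5290 − 4417 = 873 bp
  6020 − 5290 = 730 bp
  7247 − 6020 = 1227 bp
  wrap: 8550 − 7247 + 4417 = 5720 bp
Sorted largest to smallest: 5720, 1227, 873, 730 bp.

5720, 1227, 873, 730 bp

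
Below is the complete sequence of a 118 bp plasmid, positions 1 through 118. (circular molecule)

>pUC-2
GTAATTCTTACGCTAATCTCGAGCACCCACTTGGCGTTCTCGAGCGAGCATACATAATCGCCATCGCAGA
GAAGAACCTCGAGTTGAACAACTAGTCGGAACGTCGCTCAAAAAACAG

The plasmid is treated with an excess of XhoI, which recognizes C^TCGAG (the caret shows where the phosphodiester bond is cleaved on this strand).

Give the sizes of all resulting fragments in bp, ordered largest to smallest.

XhoI sites (CTCGAG) start at positions 18, 39, 78.
XhoI cuts after the first base of each site, so after positions 18, 39, 78.
Circular molecule, 3 cuts → 3 fragments:
  19–39 → 21 bp
  40–78 → 39 bp
  79–118 then 1–18 → 40 + 18 = 58 bp
Sorted largest to smallest: 58, 39, 21 bp.

58, 39, 21 bp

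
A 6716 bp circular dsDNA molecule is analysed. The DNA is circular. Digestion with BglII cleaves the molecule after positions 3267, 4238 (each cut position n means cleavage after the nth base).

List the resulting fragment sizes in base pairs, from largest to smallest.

5745, 971 bp

Circular molecule, 2 cuts → 2 fragments:
  4238 − 3267 = 971 bp
  wrap: 6716 − 4238 + 3267 = 5745 bp
Sorted largest to smallest: 5745, 971 bp.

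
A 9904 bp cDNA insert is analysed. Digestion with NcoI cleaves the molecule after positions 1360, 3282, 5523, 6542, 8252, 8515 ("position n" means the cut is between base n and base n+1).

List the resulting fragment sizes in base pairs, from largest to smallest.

2241, 1922, 1710, 1389, 1360, 1019, 263 bp

Linear molecule, 6 cuts → 7 fragments:
  1360 − 0 = 1360 bp
  3282 − 1360 = 1922 bp
  5523 − 3282 = 2241 bp
  6542 − 5523 = 1019 bp
  8252 − 6542 = 1710 bp
  8515 − 8252 = 263 bp
  9904 − 8515 = 1389 bp
Sorted largest to smallest: 2241, 1922, 1710, 1389, 1360, 1019, 263 bp.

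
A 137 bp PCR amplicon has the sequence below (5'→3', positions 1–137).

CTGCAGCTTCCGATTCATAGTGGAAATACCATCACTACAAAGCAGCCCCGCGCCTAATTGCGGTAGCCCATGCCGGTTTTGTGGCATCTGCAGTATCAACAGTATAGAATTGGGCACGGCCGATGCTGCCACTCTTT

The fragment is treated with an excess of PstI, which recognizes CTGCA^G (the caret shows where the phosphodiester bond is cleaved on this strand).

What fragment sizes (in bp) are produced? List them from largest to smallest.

87, 45, 5 bp

PstI sites (CTGCAG) start at positions 1, 88.
PstI cuts after base 5 of each site (before the last base), so after positions 5, 92.
Linear molecule, 2 cuts → 3 fragments:
  1–5 → 5 bp
  6–92 → 87 bp
  93–137 → 45 bp
Sorted largest to smallest: 87, 45, 5 bp.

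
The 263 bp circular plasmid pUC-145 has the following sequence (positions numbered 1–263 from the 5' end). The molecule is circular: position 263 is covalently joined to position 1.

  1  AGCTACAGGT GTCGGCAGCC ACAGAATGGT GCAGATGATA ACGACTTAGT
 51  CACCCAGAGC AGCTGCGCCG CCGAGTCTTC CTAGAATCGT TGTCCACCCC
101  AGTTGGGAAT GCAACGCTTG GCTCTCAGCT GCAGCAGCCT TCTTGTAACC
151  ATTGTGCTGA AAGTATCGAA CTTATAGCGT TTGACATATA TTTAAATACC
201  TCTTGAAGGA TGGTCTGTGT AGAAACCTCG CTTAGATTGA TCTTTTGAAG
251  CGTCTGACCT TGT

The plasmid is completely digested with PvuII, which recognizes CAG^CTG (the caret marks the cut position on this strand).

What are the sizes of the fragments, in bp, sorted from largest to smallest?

197, 66 bp

PvuII sites (CAGCTG) start at positions 60, 126.
PvuII cuts after base 3 of each site, so after positions 62, 128.
Circular molecule, 2 cuts → 2 fragments:
  63–128 → 66 bp
  129–263 then 1–62 → 135 + 62 = 197 bp
Sorted largest to smallest: 197, 66 bp.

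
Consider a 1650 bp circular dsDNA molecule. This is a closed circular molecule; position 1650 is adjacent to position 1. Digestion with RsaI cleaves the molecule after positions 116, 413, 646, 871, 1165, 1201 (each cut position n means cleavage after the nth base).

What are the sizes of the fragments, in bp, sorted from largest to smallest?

565, 297, 294, 233, 225, 36 bp

Circular molecule, 6 cuts → 6 fragments:
  413 − 116 = 297 bp
  646 − 413 = 233 bp
  871 − 646 = 225 bp
  1165 − 871 = 294 bp
  1201 − 1165 = 36 bp
  wrap: 1650 − 1201 + 116 = 565 bp
Sorted largest to smallest: 565, 297, 294, 233, 225, 36 bp.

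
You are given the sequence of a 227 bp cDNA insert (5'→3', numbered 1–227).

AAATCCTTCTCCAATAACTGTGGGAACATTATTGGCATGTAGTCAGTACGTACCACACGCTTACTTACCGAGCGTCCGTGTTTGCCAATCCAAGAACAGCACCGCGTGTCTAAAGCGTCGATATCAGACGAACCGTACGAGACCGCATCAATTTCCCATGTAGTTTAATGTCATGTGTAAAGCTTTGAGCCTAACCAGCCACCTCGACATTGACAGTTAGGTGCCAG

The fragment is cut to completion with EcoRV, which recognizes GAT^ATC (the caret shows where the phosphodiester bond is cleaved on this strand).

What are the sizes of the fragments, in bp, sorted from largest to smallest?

122, 105 bp

The EcoRV site (GATATC) starts at position 120.
EcoRV cuts after base 3 of each site, so after position 122.
Linear molecule, 1 cut → 2 fragments:
  1–122 → 122 bp
  123–227 → 105 bp
Sorted largest to smallest: 122, 105 bp.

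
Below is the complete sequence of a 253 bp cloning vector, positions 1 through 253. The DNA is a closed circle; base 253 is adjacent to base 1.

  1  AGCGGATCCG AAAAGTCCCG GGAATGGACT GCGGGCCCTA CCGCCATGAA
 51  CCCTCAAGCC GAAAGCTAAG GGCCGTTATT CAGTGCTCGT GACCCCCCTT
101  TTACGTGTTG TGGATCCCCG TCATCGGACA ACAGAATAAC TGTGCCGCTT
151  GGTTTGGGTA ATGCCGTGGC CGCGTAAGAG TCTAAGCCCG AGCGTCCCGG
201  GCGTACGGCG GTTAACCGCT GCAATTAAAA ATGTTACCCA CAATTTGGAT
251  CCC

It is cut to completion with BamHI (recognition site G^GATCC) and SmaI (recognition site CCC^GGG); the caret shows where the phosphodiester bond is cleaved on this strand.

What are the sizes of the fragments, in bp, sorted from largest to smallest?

BamHI sites (GGATCC) start at positions 4, 112, 247.
BamHI cuts after the first base of each site, so after positions 4, 112, 247.
SmaI sites (CCCGGG) start at positions 17, 196.
SmaI cuts after base 3 of each site, so after positions 19, 198.
Combined cut positions: 4, 19, 112, 198, 247.
Circular molecule, 5 cuts → 5 fragments:
  5–19 → 15 bp
  20–112 → 93 bp
  113–198 → 86 bp
  199–247 → 49 bp
  248–253 then 1–4 → 6 + 4 = 10 bp
Sorted largest to smallest: 93, 86, 49, 15, 10 bp.

93, 86, 49, 15, 10 bp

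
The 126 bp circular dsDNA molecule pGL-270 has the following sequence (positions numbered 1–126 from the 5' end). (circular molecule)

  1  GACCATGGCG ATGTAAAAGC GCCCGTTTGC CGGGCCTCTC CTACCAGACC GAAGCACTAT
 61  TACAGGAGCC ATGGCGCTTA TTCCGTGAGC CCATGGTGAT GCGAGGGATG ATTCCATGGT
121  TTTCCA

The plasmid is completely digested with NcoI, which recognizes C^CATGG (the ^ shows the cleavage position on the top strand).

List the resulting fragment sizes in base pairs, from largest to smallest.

NcoI sites (CCATGG) start at positions 3, 69, 91, 114.
NcoI cuts after the first base of each site, so after positions 3, 69, 91, 114.
Circular molecule, 4 cuts → 4 fragments:
  4–69 → 66 bp
  70–91 → 22 bp
  92–114 → 23 bp
  115–126 then 1–3 → 12 + 3 = 15 bp
Sorted largest to smallest: 66, 23, 22, 15 bp.

66, 23, 22, 15 bp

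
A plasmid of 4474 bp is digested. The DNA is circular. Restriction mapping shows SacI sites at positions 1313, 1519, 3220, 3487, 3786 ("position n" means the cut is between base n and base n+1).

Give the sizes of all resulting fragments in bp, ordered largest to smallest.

Circular molecule, 5 cuts → 5 fragments:
  1519 − 1313 = 206 bp
  3220 − 1519 = 1701 bp
  3487 − 3220 = 267 bp
  3786 − 3487 = 299 bp
  wrap: 4474 − 3786 + 1313 = 2001 bp
Sorted largest to smallest: 2001, 1701, 299, 267, 206 bp.

2001, 1701, 299, 267, 206 bp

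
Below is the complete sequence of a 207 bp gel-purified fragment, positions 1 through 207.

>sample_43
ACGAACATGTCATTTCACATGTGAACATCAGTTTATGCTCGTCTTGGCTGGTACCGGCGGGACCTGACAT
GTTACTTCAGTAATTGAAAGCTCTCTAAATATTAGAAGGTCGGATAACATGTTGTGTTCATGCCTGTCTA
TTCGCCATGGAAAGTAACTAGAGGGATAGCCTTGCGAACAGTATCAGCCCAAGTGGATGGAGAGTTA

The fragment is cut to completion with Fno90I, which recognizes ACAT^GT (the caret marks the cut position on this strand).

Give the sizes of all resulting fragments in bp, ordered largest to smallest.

Fno90I sites (ACATGT) start at positions 5, 17, 67, 117.
Fno90I cuts after base 4 of each site, so after positions 8, 20, 70, 120.
Linear molecule, 4 cuts → 5 fragments:
  1–8 → 8 bp
  9–20 → 12 bp
  21–70 → 50 bp
  71–120 → 50 bp
  121–207 → 87 bp
Sorted largest to smallest: 87, 50, 50, 12, 8 bp.

87, 50, 50, 12, 8 bp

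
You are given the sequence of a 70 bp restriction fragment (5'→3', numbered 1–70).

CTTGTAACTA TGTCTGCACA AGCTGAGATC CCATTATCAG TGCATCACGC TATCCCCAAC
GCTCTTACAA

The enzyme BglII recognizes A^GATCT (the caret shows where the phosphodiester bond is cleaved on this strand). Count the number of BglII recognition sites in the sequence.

No occurrence of AGATCT is present in the sequence.
BglII does not cut: 0 sites.

0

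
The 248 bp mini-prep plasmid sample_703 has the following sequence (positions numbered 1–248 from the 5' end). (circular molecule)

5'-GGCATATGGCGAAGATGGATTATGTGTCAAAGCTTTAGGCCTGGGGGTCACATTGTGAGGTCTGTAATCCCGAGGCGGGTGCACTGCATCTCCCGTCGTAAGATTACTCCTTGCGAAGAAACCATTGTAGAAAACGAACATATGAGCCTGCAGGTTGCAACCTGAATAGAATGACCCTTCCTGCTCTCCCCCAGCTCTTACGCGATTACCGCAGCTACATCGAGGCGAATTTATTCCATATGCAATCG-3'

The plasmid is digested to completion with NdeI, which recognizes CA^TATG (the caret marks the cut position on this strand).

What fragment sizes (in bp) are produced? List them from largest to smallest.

136, 98, 14 bp

NdeI sites (CATATG) start at positions 3, 139, 237.
NdeI cuts after base 2 of each site, so after positions 4, 140, 238.
Circular molecule, 3 cuts → 3 fragments:
  5–140 → 136 bp
  141–238 → 98 bp
  239–248 then 1–4 → 10 + 4 = 14 bp
Sorted largest to smallest: 136, 98, 14 bp.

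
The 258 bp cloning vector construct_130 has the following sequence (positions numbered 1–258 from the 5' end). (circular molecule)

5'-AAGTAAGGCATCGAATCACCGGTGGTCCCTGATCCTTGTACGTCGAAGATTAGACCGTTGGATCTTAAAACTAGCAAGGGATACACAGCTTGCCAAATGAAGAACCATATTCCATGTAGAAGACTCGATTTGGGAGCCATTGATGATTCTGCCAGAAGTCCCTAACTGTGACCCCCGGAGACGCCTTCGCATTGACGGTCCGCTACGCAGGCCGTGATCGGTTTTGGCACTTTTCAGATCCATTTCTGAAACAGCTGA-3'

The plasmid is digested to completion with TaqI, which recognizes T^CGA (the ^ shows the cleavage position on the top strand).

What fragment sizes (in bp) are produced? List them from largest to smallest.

TaqI sites (TCGA) start at positions 11, 43, 125.
TaqI cuts after the first base of each site, so after positions 11, 43, 125.
Circular molecule, 3 cuts → 3 fragments:
  12–43 → 32 bp
  44–125 → 82 bp
  126–258 then 1–11 → 133 + 11 = 144 bp
Sorted largest to smallest: 144, 82, 32 bp.

144, 82, 32 bp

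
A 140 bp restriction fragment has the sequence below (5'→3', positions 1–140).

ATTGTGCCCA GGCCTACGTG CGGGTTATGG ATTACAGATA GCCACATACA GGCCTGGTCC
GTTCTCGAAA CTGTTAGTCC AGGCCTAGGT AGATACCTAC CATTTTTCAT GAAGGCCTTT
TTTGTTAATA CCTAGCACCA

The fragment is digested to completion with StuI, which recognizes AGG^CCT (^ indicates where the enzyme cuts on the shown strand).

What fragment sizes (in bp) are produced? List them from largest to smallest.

40, 32, 31, 25, 12 bp

StuI sites (AGGCCT) start at positions 10, 50, 81, 113.
StuI cuts after base 3 of each site, so after positions 12, 52, 83, 115.
Linear molecule, 4 cuts → 5 fragments:
  1–12 → 12 bp
  13–52 → 40 bp
  53–83 → 31 bp
  84–115 → 32 bp
  116–140 → 25 bp
Sorted largest to smallest: 40, 32, 31, 25, 12 bp.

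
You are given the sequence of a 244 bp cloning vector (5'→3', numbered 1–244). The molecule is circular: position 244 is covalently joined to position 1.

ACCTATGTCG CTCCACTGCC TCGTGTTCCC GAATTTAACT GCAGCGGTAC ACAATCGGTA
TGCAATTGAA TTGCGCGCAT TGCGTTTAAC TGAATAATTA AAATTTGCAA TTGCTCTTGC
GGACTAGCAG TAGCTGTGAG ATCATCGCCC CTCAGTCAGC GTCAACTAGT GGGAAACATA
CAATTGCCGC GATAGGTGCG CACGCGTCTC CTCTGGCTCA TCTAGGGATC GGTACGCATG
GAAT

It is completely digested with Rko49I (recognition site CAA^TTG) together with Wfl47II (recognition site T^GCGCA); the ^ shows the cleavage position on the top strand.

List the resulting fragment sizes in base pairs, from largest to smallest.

Rko49I sites (CAATTG) start at positions 63, 108, 181.
Rko49I cuts after base 3 of each site, so after positions 65, 110, 183.
The Wfl47II site (TGCGCA) starts at position 197.
Wfl47II cuts after the first base of each site, so after position 197.
Combined cut positions: 65, 110, 183, 197.
Circular molecule, 4 cuts → 4 fragments:
  66–110 → 45 bp
  111–183 → 73 bp
  184–197 → 14 bp
  198–244 then 1–65 → 47 + 65 = 112 bp
Sorted largest to smallest: 112, 73, 45, 14 bp.

112, 73, 45, 14 bp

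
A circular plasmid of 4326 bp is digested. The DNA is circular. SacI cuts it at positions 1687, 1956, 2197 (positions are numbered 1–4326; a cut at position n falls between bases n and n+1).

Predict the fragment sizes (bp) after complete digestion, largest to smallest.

Circular molecule, 3 cuts → 3 fragments:
  1956 − 1687 = 269 bp
  2197 − 1956 = 241 bp
  wrap: 4326 − 2197 + 1687 = 3816 bp
Sorted largest to smallest: 3816, 269, 241 bp.

3816, 269, 241 bp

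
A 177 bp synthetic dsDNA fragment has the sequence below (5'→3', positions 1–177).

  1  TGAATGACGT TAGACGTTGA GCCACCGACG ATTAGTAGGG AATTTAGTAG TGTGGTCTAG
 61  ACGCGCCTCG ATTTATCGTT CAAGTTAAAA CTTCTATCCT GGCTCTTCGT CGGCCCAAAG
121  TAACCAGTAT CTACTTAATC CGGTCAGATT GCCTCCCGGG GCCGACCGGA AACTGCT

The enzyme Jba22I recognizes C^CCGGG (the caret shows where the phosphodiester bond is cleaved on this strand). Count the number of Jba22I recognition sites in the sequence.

1

CCCGGG occurs starting at position 155.
Jba22I cuts at 1 site.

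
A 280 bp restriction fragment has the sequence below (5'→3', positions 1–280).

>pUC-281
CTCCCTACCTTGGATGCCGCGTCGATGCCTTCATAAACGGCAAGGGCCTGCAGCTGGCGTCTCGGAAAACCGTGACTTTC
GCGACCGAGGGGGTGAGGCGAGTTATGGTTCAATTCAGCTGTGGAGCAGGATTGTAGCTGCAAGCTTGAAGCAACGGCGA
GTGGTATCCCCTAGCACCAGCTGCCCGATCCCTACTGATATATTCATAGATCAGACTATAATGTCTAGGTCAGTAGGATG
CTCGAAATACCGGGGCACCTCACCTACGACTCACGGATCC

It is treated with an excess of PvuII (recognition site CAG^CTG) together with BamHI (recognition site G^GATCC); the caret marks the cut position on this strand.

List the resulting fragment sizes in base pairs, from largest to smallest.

PvuII sites (CAGCTG) start at positions 51, 116, 178.
PvuII cuts after base 3 of each site, so after positions 53, 118, 180.
The BamHI site (GGATCC) starts at position 275.
BamHI cuts after the first base of each site, so after position 275.
Combined cut positions: 53, 118, 180, 275.
Linear molecule, 4 cuts → 5 fragments:
  1–53 → 53 bp
  54–118 → 65 bp
  119–180 → 62 bp
  181–275 → 95 bp
  276–280 → 5 bp
Sorted largest to smallest: 95, 65, 62, 53, 5 bp.

95, 65, 62, 53, 5 bp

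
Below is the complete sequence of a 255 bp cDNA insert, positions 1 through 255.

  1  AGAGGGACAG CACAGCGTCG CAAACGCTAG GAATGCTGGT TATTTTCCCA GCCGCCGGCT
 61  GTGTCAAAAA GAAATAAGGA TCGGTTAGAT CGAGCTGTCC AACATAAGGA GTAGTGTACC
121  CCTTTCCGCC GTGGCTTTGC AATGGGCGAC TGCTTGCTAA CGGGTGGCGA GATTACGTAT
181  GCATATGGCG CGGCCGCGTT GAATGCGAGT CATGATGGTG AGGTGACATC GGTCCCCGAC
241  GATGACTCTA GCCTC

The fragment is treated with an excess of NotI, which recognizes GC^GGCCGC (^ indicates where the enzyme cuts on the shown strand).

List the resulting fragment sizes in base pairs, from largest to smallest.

The NotI site (GCGGCCGC) starts at position 190.
NotI cuts after base 2 of each site, so after position 191.
Linear molecule, 1 cut → 2 fragments:
  1–191 → 191 bp
  192–255 → 64 bp
Sorted largest to smallest: 191, 64 bp.

191, 64 bp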